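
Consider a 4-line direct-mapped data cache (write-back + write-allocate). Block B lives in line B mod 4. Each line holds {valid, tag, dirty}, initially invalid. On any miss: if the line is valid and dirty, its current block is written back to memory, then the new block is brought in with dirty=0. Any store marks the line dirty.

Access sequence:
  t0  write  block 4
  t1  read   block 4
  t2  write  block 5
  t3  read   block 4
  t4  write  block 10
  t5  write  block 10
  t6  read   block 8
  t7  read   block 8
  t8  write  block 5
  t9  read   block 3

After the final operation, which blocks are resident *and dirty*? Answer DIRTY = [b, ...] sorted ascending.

0: W B4 -> L0 miss  d=D]
1: R B4 -> L0 hit  d=D]
2: W B5 -> L1 miss  d=D]
3: R B4 -> L0 hit  d=D]
4: W B10 -> L2 miss  d=D]
5: W B10 -> L2 hit  d=D]
6: R B8 -> L0 miss wb->B4  d=-]
7: R B8 -> L0 hit  d=-]
8: W B5 -> L1 hit  d=D]
9: R B3 -> L3 miss  d=-]

DIRTY = [5, 10]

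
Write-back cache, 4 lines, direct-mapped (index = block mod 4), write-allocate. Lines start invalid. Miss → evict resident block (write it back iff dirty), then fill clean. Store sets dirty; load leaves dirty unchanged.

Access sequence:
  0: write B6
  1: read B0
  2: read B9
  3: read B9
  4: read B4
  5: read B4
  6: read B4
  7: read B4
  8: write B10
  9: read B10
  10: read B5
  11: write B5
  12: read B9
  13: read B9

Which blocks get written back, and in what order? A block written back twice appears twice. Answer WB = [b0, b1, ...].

WB = [6, 5]

0: W B6 -> L2 miss  d=D]
1: R B0 -> L0 miss  d=-]
2: R B9 -> L1 miss  d=-]
3: R B9 -> L1 hit  d=-]
4: R B4 -> L0 miss  d=-]
5: R B4 -> L0 hit  d=-]
6: R B4 -> L0 hit  d=-]
7: R B4 -> L0 hit  d=-]
8: W B10 -> L2 miss wb->B6  d=D]
9: R B10 -> L2 hit  d=D]
10: R B5 -> L1 miss  d=-]
11: W B5 -> L1 hit  d=D]
12: R B9 -> L1 miss wb->B5  d=-]
13: R B9 -> L1 hit  d=-]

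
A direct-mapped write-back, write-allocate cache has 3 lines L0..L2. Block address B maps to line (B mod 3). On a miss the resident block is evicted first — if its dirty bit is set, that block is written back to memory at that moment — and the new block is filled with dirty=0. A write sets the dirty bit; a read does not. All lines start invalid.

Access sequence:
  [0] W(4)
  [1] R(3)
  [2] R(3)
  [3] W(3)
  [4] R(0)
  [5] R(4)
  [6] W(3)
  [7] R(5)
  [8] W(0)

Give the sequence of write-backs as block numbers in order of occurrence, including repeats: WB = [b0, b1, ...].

0: W B4 → L1 miss [D]
1: R B3 → L0 miss [-]
2: R B3 → L0 hit [-]
3: W B3 → L0 hit [D]
4: R B0 → L0 miss wb→B3 [-]
5: R B4 → L1 hit [D]
6: W B3 → L0 miss [D]
7: R B5 → L2 miss [-]
8: W B0 → L0 miss wb→B3 [D]

WB = [3, 3]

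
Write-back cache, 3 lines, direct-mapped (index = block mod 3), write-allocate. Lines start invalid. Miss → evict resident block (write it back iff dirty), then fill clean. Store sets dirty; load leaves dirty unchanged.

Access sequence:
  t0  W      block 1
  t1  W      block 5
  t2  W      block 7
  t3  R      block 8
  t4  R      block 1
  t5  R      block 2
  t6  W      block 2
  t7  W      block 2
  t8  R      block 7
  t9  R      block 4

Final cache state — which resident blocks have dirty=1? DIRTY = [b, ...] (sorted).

  0 | W B1 → L1 miss [D]
  1 | W B5 → L2 miss [D]
  2 | W B7 → L1 miss wb→B1 [D]
  3 | R B8 → L2 miss wb→B5 [-]
  4 | R B1 → L1 miss wb→B7 [-]
  5 | R B2 → L2 miss [-]
  6 | W B2 → L2 hit [D]
  7 | W B2 → L2 hit [D]
  8 | R B7 → L1 miss [-]
  9 | R B4 → L1 miss [-]

DIRTY = [2]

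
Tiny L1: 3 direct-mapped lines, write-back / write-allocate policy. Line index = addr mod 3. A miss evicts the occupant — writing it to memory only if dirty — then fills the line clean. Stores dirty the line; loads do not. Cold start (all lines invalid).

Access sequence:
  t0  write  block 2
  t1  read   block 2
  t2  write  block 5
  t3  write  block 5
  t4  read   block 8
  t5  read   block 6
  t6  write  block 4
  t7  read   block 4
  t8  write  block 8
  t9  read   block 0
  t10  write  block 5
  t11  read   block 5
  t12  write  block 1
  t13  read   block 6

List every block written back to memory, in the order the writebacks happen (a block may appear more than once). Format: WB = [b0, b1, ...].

0: W B2 → L2 miss [D]
1: R B2 → L2 hit [D]
2: W B5 → L2 miss wb→B2 [D]
3: W B5 → L2 hit [D]
4: R B8 → L2 miss wb→B5 [-]
5: R B6 → L0 miss [-]
6: W B4 → L1 miss [D]
7: R B4 → L1 hit [D]
8: W B8 → L2 hit [D]
9: R B0 → L0 miss [-]
10: W B5 → L2 miss wb→B8 [D]
11: R B5 → L2 hit [D]
12: W B1 → L1 miss wb→B4 [D]
13: R B6 → L0 miss [-]

WB = [2, 5, 8, 4]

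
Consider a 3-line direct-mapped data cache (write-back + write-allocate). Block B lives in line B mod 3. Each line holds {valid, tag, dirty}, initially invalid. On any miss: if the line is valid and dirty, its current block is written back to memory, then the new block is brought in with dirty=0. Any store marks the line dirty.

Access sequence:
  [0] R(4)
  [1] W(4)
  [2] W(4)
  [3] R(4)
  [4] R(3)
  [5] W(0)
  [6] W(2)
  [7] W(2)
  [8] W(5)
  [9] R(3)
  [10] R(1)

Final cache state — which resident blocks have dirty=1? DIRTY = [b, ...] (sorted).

  0 | R B4 → L1 miss [-]
  1 | W B4 → L1 hit [D]
  2 | W B4 → L1 hit [D]
  3 | R B4 → L1 hit [D]
  4 | R B3 → L0 miss [-]
  5 | W B0 → L0 miss [D]
  6 | W B2 → L2 miss [D]
  7 | W B2 → L2 hit [D]
  8 | W B5 → L2 miss wb→B2 [D]
  9 | R B3 → L0 miss wb→B0 [-]
  10 | R B1 → L1 miss wb→B4 [-]

DIRTY = [5]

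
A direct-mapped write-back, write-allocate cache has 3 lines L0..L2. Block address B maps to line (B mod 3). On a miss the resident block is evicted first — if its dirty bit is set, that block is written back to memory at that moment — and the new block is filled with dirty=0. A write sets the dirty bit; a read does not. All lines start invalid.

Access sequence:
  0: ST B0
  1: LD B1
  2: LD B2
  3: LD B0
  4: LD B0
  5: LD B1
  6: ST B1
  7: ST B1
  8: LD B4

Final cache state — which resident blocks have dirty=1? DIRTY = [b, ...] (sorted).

DIRTY = [0]

0: W B0 -> L0 miss  d=D]
1: R B1 -> L1 miss  d=-]
2: R B2 -> L2 miss  d=-]
3: R B0 -> L0 hit  d=D]
4: R B0 -> L0 hit  d=D]
5: R B1 -> L1 hit  d=-]
6: W B1 -> L1 hit  d=D]
7: W B1 -> L1 hit  d=D]
8: R B4 -> L1 miss wb->B1  d=-]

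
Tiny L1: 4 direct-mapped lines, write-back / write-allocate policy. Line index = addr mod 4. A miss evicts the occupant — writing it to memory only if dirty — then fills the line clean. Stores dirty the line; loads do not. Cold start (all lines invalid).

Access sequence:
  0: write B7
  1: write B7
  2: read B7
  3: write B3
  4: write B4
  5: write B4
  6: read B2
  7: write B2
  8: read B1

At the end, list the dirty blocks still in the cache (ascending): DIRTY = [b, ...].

  0 | W B7 → L3 miss [D]
  1 | W B7 → L3 hit [D]
  2 | R B7 → L3 hit [D]
  3 | W B3 → L3 miss wb→B7 [D]
  4 | W B4 → L0 miss [D]
  5 | W B4 → L0 hit [D]
  6 | R B2 → L2 miss [-]
  7 | W B2 → L2 hit [D]
  8 | R B1 → L1 miss [-]

DIRTY = [2, 3, 4]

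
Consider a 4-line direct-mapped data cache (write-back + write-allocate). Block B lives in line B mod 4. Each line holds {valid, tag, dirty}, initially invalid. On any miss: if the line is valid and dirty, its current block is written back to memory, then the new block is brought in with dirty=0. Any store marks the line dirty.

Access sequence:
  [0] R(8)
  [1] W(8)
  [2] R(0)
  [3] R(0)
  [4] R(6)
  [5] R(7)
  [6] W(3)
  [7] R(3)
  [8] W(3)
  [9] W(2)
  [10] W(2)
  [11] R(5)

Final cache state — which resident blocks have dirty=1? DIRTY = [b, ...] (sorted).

DIRTY = [2, 3]

  0 | R B8 → L0 miss [-]
  1 | W B8 → L0 hit [D]
  2 | R B0 → L0 miss wb→B8 [-]
  3 | R B0 → L0 hit [-]
  4 | R B6 → L2 miss [-]
  5 | R B7 → L3 miss [-]
  6 | W B3 → L3 miss [D]
  7 | R B3 → L3 hit [D]
  8 | W B3 → L3 hit [D]
  9 | W B2 → L2 miss [D]
  10 | W B2 → L2 hit [D]
  11 | R B5 → L1 miss [-]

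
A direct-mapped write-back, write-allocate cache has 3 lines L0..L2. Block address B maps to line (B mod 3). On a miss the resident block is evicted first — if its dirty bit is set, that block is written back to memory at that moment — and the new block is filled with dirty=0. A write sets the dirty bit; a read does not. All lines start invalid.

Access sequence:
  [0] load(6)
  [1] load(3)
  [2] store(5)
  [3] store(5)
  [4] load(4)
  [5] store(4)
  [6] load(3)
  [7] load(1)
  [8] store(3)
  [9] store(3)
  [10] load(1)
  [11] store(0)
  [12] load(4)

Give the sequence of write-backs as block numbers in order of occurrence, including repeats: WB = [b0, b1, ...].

  0 | R B6 → L0 miss [-]
  1 | R B3 → L0 miss [-]
  2 | W B5 → L2 miss [D]
  3 | W B5 → L2 hit [D]
  4 | R B4 → L1 miss [-]
  5 | W B4 → L1 hit [D]
  6 | R B3 → L0 hit [-]
  7 | R B1 → L1 miss wb→B4 [-]
  8 | W B3 → L0 hit [D]
  9 | W B3 → L0 hit [D]
  10 | R B1 → L1 hit [-]
  11 | W B0 → L0 miss wb→B3 [D]
  12 | R B4 → L1 miss [-]

WB = [4, 3]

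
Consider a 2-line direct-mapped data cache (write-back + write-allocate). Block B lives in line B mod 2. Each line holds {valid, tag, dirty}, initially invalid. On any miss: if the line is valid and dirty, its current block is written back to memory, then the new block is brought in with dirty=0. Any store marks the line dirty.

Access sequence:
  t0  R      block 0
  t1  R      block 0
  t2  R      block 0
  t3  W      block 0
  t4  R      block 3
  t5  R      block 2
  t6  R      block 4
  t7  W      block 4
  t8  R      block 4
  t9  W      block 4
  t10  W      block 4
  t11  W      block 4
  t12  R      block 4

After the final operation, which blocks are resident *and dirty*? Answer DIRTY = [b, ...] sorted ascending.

DIRTY = [4]

0: R B0 → L0 miss [-]
1: R B0 → L0 hit [-]
2: R B0 → L0 hit [-]
3: W B0 → L0 hit [D]
4: R B3 → L1 miss [-]
5: R B2 → L0 miss wb→B0 [-]
6: R B4 → L0 miss [-]
7: W B4 → L0 hit [D]
8: R B4 → L0 hit [D]
9: W B4 → L0 hit [D]
10: W B4 → L0 hit [D]
11: W B4 → L0 hit [D]
12: R B4 → L0 hit [D]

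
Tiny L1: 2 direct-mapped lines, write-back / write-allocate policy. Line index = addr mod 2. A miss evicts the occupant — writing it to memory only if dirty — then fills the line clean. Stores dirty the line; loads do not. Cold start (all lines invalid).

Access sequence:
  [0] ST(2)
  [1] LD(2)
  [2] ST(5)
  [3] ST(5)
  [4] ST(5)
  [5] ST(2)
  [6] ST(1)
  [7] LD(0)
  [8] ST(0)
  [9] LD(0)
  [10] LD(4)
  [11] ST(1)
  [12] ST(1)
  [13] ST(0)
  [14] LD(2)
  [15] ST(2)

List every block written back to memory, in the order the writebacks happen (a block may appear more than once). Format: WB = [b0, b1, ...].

0: W B2 -> L0 miss  d=D]
1: R B2 -> L0 hit  d=D]
2: W B5 -> L1 miss  d=D]
3: W B5 -> L1 hit  d=D]
4: W B5 -> L1 hit  d=D]
5: W B2 -> L0 hit  d=D]
6: W B1 -> L1 miss wb->B5  d=D]
7: R B0 -> L0 miss wb->B2  d=-]
8: W B0 -> L0 hit  d=D]
9: R B0 -> L0 hit  d=D]
10: R B4 -> L0 miss wb->B0  d=-]
11: W B1 -> L1 hit  d=D]
12: W B1 -> L1 hit  d=D]
13: W B0 -> L0 miss  d=D]
14: R B2 -> L0 miss wb->B0  d=-]
15: W B2 -> L0 hit  d=D]

WB = [5, 2, 0, 0]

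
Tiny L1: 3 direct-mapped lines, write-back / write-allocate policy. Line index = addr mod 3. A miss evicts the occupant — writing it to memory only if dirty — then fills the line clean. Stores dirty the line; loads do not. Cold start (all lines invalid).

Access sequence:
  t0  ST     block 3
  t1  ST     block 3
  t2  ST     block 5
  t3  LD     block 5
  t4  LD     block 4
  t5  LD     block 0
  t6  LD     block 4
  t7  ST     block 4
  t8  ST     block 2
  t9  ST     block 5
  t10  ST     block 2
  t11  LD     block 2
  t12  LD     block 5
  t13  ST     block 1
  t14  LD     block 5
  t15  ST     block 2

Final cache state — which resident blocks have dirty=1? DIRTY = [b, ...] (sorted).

0: W B3 -> L0 miss  d=D]
1: W B3 -> L0 hit  d=D]
2: W B5 -> L2 miss  d=D]
3: R B5 -> L2 hit  d=D]
4: R B4 -> L1 miss  d=-]
5: R B0 -> L0 miss wb->B3  d=-]
6: R B4 -> L1 hit  d=-]
7: W B4 -> L1 hit  d=D]
8: W B2 -> L2 miss wb->B5  d=D]
9: W B5 -> L2 miss wb->B2  d=D]
10: W B2 -> L2 miss wb->B5  d=D]
11: R B2 -> L2 hit  d=D]
12: R B5 -> L2 miss wb->B2  d=-]
13: W B1 -> L1 miss wb->B4  d=D]
14: R B5 -> L2 hit  d=-]
15: W B2 -> L2 miss  d=D]

DIRTY = [1, 2]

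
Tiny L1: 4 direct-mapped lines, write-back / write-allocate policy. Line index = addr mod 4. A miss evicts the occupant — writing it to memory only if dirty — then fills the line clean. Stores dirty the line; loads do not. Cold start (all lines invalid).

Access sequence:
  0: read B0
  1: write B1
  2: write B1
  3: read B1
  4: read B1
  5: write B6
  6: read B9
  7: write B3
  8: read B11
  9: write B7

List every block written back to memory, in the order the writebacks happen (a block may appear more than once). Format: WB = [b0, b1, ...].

WB = [1, 3]

0: R B0 → L0 miss [-]
1: W B1 → L1 miss [D]
2: W B1 → L1 hit [D]
3: R B1 → L1 hit [D]
4: R B1 → L1 hit [D]
5: W B6 → L2 miss [D]
6: R B9 → L1 miss wb→B1 [-]
7: W B3 → L3 miss [D]
8: R B11 → L3 miss wb→B3 [-]
9: W B7 → L3 miss [D]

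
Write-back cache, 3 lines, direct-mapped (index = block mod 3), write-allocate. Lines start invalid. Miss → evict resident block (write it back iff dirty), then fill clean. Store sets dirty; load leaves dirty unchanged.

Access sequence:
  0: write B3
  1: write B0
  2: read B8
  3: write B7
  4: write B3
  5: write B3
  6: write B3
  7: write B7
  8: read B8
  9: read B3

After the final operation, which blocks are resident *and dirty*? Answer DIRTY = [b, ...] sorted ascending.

  0 | W B3 → L0 miss [D]
  1 | W B0 → L0 miss wb→B3 [D]
  2 | R B8 → L2 miss [-]
  3 | W B7 → L1 miss [D]
  4 | W B3 → L0 miss wb→B0 [D]
  5 | W B3 → L0 hit [D]
  6 | W B3 → L0 hit [D]
  7 | W B7 → L1 hit [D]
  8 | R B8 → L2 hit [-]
  9 | R B3 → L0 hit [D]

DIRTY = [3, 7]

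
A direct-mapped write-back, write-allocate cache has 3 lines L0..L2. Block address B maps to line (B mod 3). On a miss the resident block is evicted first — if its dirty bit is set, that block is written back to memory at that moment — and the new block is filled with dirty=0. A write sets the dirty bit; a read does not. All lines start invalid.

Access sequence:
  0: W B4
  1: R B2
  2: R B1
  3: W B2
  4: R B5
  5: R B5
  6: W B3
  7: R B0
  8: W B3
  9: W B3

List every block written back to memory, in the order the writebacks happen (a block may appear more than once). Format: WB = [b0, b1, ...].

0: W B4 → L1 miss [D]
1: R B2 → L2 miss [-]
2: R B1 → L1 miss wb→B4 [-]
3: W B2 → L2 hit [D]
4: R B5 → L2 miss wb→B2 [-]
5: R B5 → L2 hit [-]
6: W B3 → L0 miss [D]
7: R B0 → L0 miss wb→B3 [-]
8: W B3 → L0 miss [D]
9: W B3 → L0 hit [D]

WB = [4, 2, 3]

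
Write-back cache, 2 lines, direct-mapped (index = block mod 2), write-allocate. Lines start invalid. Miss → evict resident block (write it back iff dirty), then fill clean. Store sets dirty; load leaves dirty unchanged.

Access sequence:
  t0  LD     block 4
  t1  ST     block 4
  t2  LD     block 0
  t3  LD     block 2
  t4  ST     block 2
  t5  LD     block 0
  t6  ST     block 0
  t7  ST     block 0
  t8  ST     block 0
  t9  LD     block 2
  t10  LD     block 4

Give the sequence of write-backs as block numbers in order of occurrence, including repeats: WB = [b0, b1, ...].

WB = [4, 2, 0]

0: R B4 → L0 miss [-]
1: W B4 → L0 hit [D]
2: R B0 → L0 miss wb→B4 [-]
3: R B2 → L0 miss [-]
4: W B2 → L0 hit [D]
5: R B0 → L0 miss wb→B2 [-]
6: W B0 → L0 hit [D]
7: W B0 → L0 hit [D]
8: W B0 → L0 hit [D]
9: R B2 → L0 miss wb→B0 [-]
10: R B4 → L0 miss [-]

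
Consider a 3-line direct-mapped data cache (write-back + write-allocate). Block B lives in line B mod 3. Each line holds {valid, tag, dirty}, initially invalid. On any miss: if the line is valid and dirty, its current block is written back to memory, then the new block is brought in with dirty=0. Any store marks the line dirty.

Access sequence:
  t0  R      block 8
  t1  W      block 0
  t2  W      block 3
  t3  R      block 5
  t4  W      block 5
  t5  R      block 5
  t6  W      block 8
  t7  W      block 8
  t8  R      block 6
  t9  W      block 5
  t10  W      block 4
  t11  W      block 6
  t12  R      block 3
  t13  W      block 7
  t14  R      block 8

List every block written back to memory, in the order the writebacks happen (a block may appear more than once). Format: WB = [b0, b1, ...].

0: R B8 -> L2 miss  d=-]
1: W B0 -> L0 miss  d=D]
2: W B3 -> L0 miss wb->B0  d=D]
3: R B5 -> L2 miss  d=-]
4: W B5 -> L2 hit  d=D]
5: R B5 -> L2 hit  d=D]
6: W B8 -> L2 miss wb->B5  d=D]
7: W B8 -> L2 hit  d=D]
8: R B6 -> L0 miss wb->B3  d=-]
9: W B5 -> L2 miss wb->B8  d=D]
10: W B4 -> L1 miss  d=D]
11: W B6 -> L0 hit  d=D]
12: R B3 -> L0 miss wb->B6  d=-]
13: W B7 -> L1 miss wb->B4  d=D]
14: R B8 -> L2 miss wb->B5  d=-]

WB = [0, 5, 3, 8, 6, 4, 5]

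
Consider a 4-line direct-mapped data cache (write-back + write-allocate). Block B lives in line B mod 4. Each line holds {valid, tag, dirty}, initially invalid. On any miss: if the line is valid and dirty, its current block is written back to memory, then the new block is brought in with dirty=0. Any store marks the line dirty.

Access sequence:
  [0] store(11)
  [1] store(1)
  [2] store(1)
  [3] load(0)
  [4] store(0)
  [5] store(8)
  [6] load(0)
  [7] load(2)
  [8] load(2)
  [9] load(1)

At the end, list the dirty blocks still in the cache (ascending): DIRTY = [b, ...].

DIRTY = [1, 11]

  0 | W B11 → L3 miss [D]
  1 | W B1 → L1 miss [D]
  2 | W B1 → L1 hit [D]
  3 | R B0 → L0 miss [-]
  4 | W B0 → L0 hit [D]
  5 | W B8 → L0 miss wb→B0 [D]
  6 | R B0 → L0 miss wb→B8 [-]
  7 | R B2 → L2 miss [-]
  8 | R B2 → L2 hit [-]
  9 | R B1 → L1 hit [D]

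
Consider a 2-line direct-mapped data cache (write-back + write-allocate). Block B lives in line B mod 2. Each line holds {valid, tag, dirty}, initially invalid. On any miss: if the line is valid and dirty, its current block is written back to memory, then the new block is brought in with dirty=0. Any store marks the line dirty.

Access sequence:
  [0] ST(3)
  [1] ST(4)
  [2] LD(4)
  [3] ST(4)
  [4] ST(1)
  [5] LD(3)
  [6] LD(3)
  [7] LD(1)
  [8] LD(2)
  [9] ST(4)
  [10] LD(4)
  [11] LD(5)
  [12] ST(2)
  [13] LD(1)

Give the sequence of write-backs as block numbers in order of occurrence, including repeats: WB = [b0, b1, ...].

WB = [3, 1, 4, 4]

  0 | W B3 → L1 miss [D]
  1 | W B4 → L0 miss [D]
  2 | R B4 → L0 hit [D]
  3 | W B4 → L0 hit [D]
  4 | W B1 → L1 miss wb→B3 [D]
  5 | R B3 → L1 miss wb→B1 [-]
  6 | R B3 → L1 hit [-]
  7 | R B1 → L1 miss [-]
  8 | R B2 → L0 miss wb→B4 [-]
  9 | W B4 → L0 miss [D]
  10 | R B4 → L0 hit [D]
  11 | R B5 → L1 miss [-]
  12 | W B2 → L0 miss wb→B4 [D]
  13 | R B1 → L1 miss [-]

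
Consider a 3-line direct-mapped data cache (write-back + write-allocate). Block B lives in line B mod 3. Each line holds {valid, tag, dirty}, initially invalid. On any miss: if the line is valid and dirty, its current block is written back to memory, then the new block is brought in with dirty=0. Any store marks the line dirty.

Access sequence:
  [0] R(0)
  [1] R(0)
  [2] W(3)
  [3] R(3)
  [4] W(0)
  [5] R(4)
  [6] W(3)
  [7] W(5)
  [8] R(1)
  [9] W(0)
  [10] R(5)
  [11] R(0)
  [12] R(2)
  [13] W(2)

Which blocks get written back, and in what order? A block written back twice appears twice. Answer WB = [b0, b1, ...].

WB = [3, 0, 3, 5]

0: R B0 -> L0 miss  d=-]
1: R B0 -> L0 hit  d=-]
2: W B3 -> L0 miss  d=D]
3: R B3 -> L0 hit  d=D]
4: W B0 -> L0 miss wb->B3  d=D]
5: R B4 -> L1 miss  d=-]
6: W B3 -> L0 miss wb->B0  d=D]
7: W B5 -> L2 miss  d=D]
8: R B1 -> L1 miss  d=-]
9: W B0 -> L0 miss wb->B3  d=D]
10: R B5 -> L2 hit  d=D]
11: R B0 -> L0 hit  d=D]
12: R B2 -> L2 miss wb->B5  d=-]
13: W B2 -> L2 hit  d=D]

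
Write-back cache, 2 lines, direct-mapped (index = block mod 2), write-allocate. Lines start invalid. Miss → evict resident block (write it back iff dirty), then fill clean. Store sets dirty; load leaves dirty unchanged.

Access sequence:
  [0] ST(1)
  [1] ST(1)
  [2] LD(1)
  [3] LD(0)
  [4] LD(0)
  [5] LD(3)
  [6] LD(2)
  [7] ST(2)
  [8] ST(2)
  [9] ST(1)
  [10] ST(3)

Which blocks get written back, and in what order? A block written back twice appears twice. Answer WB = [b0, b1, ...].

WB = [1, 1]

0: W B1 → L1 miss [D]
1: W B1 → L1 hit [D]
2: R B1 → L1 hit [D]
3: R B0 → L0 miss [-]
4: R B0 → L0 hit [-]
5: R B3 → L1 miss wb→B1 [-]
6: R B2 → L0 miss [-]
7: W B2 → L0 hit [D]
8: W B2 → L0 hit [D]
9: W B1 → L1 miss [D]
10: W B3 → L1 miss wb→B1 [D]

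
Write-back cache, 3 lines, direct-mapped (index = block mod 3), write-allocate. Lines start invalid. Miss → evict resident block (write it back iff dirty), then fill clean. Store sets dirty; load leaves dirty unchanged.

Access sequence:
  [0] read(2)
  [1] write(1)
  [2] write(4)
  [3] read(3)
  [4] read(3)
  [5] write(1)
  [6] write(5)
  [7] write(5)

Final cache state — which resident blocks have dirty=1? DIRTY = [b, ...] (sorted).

DIRTY = [1, 5]

  0 | R B2 → L2 miss [-]
  1 | W B1 → L1 miss [D]
  2 | W B4 → L1 miss wb→B1 [D]
  3 | R B3 → L0 miss [-]
  4 | R B3 → L0 hit [-]
  5 | W B1 → L1 miss wb→B4 [D]
  6 | W B5 → L2 miss [D]
  7 | W B5 → L2 hit [D]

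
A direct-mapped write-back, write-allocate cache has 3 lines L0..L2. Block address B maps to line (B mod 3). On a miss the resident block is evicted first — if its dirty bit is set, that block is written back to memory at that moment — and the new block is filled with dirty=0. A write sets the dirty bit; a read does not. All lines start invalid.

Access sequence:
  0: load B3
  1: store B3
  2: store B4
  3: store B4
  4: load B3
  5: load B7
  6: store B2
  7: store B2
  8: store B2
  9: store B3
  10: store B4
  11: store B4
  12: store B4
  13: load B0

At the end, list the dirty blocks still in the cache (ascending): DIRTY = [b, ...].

DIRTY = [2, 4]

  0 | R B3 → L0 miss [-]
  1 | W B3 → L0 hit [D]
  2 | W B4 → L1 miss [D]
  3 | W B4 → L1 hit [D]
  4 | R B3 → L0 hit [D]
  5 | R B7 → L1 miss wb→B4 [-]
  6 | W B2 → L2 miss [D]
  7 | W B2 → L2 hit [D]
  8 | W B2 → L2 hit [D]
  9 | W B3 → L0 hit [D]
  10 | W B4 → L1 miss [D]
  11 | W B4 → L1 hit [D]
  12 | W B4 → L1 hit [D]
  13 | R B0 → L0 miss wb→B3 [-]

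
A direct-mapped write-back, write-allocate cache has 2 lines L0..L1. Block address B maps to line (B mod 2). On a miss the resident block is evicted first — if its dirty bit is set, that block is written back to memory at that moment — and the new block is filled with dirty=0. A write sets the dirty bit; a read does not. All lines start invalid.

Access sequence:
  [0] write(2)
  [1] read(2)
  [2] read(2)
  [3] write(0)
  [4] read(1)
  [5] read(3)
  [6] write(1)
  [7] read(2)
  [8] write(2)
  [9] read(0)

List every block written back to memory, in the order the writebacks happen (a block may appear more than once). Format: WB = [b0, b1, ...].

0: W B2 → L0 miss [D]
1: R B2 → L0 hit [D]
2: R B2 → L0 hit [D]
3: W B0 → L0 miss wb→B2 [D]
4: R B1 → L1 miss [-]
5: R B3 → L1 miss [-]
6: W B1 → L1 miss [D]
7: R B2 → L0 miss wb→B0 [-]
8: W B2 → L0 hit [D]
9: R B0 → L0 miss wb→B2 [-]

WB = [2, 0, 2]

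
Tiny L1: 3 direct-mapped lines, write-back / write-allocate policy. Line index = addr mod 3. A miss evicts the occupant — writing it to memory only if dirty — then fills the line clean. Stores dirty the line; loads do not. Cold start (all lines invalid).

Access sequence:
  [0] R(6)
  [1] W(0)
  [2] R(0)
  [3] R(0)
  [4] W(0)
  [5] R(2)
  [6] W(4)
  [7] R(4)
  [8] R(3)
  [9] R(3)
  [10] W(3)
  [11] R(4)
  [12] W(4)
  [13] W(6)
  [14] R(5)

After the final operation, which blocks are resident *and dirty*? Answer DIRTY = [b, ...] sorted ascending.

0: R B6 → L0 miss [-]
1: W B0 → L0 miss [D]
2: R B0 → L0 hit [D]
3: R B0 → L0 hit [D]
4: W B0 → L0 hit [D]
5: R B2 → L2 miss [-]
6: W B4 → L1 miss [D]
7: R B4 → L1 hit [D]
8: R B3 → L0 miss wb→B0 [-]
9: R B3 → L0 hit [-]
10: W B3 → L0 hit [D]
11: R B4 → L1 hit [D]
12: W B4 → L1 hit [D]
13: W B6 → L0 miss wb→B3 [D]
14: R B5 → L2 miss [-]

DIRTY = [4, 6]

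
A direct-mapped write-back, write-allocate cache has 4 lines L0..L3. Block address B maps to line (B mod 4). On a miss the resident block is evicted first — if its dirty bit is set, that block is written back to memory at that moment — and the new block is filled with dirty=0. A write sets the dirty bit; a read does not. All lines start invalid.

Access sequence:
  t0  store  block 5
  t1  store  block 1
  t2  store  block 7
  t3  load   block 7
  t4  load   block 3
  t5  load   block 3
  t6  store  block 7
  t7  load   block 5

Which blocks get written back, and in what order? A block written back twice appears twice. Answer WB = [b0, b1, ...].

WB = [5, 7, 1]

0: W B5 -> L1 miss  d=D]
1: W B1 -> L1 miss wb->B5  d=D]
2: W B7 -> L3 miss  d=D]
3: R B7 -> L3 hit  d=D]
4: R B3 -> L3 miss wb->B7  d=-]
5: R B3 -> L3 hit  d=-]
6: W B7 -> L3 miss  d=D]
7: R B5 -> L1 miss wb->B1  d=-]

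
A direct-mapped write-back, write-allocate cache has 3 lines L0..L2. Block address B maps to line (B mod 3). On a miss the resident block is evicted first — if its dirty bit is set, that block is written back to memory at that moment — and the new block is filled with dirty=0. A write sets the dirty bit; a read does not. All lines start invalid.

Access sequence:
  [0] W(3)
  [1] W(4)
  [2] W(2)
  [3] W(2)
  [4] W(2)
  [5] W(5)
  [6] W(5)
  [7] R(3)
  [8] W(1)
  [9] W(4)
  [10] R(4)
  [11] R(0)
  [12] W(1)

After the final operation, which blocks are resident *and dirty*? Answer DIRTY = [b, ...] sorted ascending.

DIRTY = [1, 5]

0: W B3 → L0 miss [D]
1: W B4 → L1 miss [D]
2: W B2 → L2 miss [D]
3: W B2 → L2 hit [D]
4: W B2 → L2 hit [D]
5: W B5 → L2 miss wb→B2 [D]
6: W B5 → L2 hit [D]
7: R B3 → L0 hit [D]
8: W B1 → L1 miss wb→B4 [D]
9: W B4 → L1 miss wb→B1 [D]
10: R B4 → L1 hit [D]
11: R B0 → L0 miss wb→B3 [-]
12: W B1 → L1 miss wb→B4 [D]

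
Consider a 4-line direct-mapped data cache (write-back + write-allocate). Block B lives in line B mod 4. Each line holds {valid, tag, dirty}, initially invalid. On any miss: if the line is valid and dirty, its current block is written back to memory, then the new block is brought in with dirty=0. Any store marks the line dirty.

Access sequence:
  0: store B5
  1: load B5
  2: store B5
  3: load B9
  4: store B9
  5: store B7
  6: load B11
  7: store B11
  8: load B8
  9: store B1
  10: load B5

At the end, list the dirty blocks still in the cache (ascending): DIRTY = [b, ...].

  0 | W B5 → L1 miss [D]
  1 | R B5 → L1 hit [D]
  2 | W B5 → L1 hit [D]
  3 | R B9 → L1 miss wb→B5 [-]
  4 | W B9 → L1 hit [D]
  5 | W B7 → L3 miss [D]
  6 | R B11 → L3 miss wb→B7 [-]
  7 | W B11 → L3 hit [D]
  8 | R B8 → L0 miss [-]
  9 | W B1 → L1 miss wb→B9 [D]
  10 | R B5 → L1 miss wb→B1 [-]

DIRTY = [11]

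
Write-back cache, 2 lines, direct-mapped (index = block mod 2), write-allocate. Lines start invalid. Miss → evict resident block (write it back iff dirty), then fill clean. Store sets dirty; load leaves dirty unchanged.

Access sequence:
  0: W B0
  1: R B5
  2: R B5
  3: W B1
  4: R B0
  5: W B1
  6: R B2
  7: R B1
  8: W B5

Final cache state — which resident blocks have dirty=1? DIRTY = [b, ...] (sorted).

  0 | W B0 → L0 miss [D]
  1 | R B5 → L1 miss [-]
  2 | R B5 → L1 hit [-]
  3 | W B1 → L1 miss [D]
  4 | R B0 → L0 hit [D]
  5 | W B1 → L1 hit [D]
  6 | R B2 → L0 miss wb→B0 [-]
  7 | R B1 → L1 hit [D]
  8 | W B5 → L1 miss wb→B1 [D]

DIRTY = [5]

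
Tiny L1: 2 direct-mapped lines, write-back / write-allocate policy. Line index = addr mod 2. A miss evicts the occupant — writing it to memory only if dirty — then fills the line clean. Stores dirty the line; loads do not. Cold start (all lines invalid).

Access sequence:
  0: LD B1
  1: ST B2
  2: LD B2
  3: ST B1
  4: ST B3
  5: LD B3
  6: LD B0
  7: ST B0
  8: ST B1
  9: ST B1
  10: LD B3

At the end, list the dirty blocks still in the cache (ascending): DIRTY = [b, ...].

DIRTY = [0]

0: R B1 -> L1 miss  d=-]
1: W B2 -> L0 miss  d=D]
2: R B2 -> L0 hit  d=D]
3: W B1 -> L1 hit  d=D]
4: W B3 -> L1 miss wb->B1  d=D]
5: R B3 -> L1 hit  d=D]
6: R B0 -> L0 miss wb->B2  d=-]
7: W B0 -> L0 hit  d=D]
8: W B1 -> L1 miss wb->B3  d=D]
9: W B1 -> L1 hit  d=D]
10: R B3 -> L1 miss wb->B1  d=-]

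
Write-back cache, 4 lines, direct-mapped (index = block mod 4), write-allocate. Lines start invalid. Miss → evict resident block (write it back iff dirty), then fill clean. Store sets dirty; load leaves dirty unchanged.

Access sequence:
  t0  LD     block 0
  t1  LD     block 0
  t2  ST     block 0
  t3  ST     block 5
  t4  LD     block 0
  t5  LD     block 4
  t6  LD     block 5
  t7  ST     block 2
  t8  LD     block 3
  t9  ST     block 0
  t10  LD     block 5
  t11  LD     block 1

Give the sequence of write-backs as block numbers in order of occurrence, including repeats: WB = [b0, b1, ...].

WB = [0, 5]

  0 | R B0 → L0 miss [-]
  1 | R B0 → L0 hit [-]
  2 | W B0 → L0 hit [D]
  3 | W B5 → L1 miss [D]
  4 | R B0 → L0 hit [D]
  5 | R B4 → L0 miss wb→B0 [-]
  6 | R B5 → L1 hit [D]
  7 | W B2 → L2 miss [D]
  8 | R B3 → L3 miss [-]
  9 | W B0 → L0 miss [D]
  10 | R B5 → L1 hit [D]
  11 | R B1 → L1 miss wb→B5 [-]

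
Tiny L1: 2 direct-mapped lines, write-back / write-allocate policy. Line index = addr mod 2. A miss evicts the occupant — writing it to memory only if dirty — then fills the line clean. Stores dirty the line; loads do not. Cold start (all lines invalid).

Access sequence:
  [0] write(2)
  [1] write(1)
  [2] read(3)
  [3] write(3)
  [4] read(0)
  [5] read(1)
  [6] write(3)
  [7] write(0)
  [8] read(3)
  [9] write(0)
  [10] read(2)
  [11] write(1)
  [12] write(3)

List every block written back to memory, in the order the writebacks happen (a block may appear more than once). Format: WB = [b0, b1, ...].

0: W B2 → L0 miss [D]
1: W B1 → L1 miss [D]
2: R B3 → L1 miss wb→B1 [-]
3: W B3 → L1 hit [D]
4: R B0 → L0 miss wb→B2 [-]
5: R B1 → L1 miss wb→B3 [-]
6: W B3 → L1 miss [D]
7: W B0 → L0 hit [D]
8: R B3 → L1 hit [D]
9: W B0 → L0 hit [D]
10: R B2 → L0 miss wb→B0 [-]
11: W B1 → L1 miss wb→B3 [D]
12: W B3 → L1 miss wb→B1 [D]

WB = [1, 2, 3, 0, 3, 1]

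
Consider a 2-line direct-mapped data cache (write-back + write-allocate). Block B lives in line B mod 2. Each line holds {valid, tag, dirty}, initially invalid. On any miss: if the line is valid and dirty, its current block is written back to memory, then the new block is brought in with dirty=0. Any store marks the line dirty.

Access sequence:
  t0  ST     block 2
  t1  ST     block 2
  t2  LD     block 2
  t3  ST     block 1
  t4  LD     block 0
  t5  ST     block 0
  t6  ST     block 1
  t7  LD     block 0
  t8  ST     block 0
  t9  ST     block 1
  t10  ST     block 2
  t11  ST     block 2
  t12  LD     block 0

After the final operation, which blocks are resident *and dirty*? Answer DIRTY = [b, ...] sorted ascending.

0: W B2 -> L0 miss  d=D]
1: W B2 -> L0 hit  d=D]
2: R B2 -> L0 hit  d=D]
3: W B1 -> L1 miss  d=D]
4: R B0 -> L0 miss wb->B2  d=-]
5: W B0 -> L0 hit  d=D]
6: W B1 -> L1 hit  d=D]
7: R B0 -> L0 hit  d=D]
8: W B0 -> L0 hit  d=D]
9: W B1 -> L1 hit  d=D]
10: W B2 -> L0 miss wb->B0  d=D]
11: W B2 -> L0 hit  d=D]
12: R B0 -> L0 miss wb->B2  d=-]

DIRTY = [1]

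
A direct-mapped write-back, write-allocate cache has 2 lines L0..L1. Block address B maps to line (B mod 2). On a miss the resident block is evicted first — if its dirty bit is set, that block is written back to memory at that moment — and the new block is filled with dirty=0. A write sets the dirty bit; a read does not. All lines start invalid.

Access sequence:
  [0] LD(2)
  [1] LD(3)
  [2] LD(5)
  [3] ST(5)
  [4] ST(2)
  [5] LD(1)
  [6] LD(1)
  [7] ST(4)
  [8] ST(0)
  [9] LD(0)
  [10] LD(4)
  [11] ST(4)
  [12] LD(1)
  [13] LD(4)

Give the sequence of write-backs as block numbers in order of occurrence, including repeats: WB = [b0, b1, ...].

WB = [5, 2, 4, 0]

  0 | R B2 → L0 miss [-]
  1 | R B3 → L1 miss [-]
  2 | R B5 → L1 miss [-]
  3 | W B5 → L1 hit [D]
  4 | W B2 → L0 hit [D]
  5 | R B1 → L1 miss wb→B5 [-]
  6 | R B1 → L1 hit [-]
  7 | W B4 → L0 miss wb→B2 [D]
  8 | W B0 → L0 miss wb→B4 [D]
  9 | R B0 → L0 hit [D]
  10 | R B4 → L0 miss wb→B0 [-]
  11 | W B4 → L0 hit [D]
  12 | R B1 → L1 hit [-]
  13 | R B4 → L0 hit [D]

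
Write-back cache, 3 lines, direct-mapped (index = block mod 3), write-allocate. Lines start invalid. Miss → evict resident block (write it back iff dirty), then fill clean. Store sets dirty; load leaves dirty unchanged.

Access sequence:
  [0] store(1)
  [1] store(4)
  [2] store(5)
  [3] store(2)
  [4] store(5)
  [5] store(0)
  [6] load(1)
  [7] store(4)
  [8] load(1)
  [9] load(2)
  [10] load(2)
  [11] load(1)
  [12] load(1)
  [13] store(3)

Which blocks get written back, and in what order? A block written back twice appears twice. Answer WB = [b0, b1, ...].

0: W B1 -> L1 miss  d=D]
1: W B4 -> L1 miss wb->B1  d=D]
2: W B5 -> L2 miss  d=D]
3: W B2 -> L2 miss wb->B5  d=D]
4: W B5 -> L2 miss wb->B2  d=D]
5: W B0 -> L0 miss  d=D]
6: R B1 -> L1 miss wb->B4  d=-]
7: W B4 -> L1 miss  d=D]
8: R B1 -> L1 miss wb->B4  d=-]
9: R B2 -> L2 miss wb->B5  d=-]
10: R B2 -> L2 hit  d=-]
11: R B1 -> L1 hit  d=-]
12: R B1 -> L1 hit  d=-]
13: W B3 -> L0 miss wb->B0  d=D]

WB = [1, 5, 2, 4, 4, 5, 0]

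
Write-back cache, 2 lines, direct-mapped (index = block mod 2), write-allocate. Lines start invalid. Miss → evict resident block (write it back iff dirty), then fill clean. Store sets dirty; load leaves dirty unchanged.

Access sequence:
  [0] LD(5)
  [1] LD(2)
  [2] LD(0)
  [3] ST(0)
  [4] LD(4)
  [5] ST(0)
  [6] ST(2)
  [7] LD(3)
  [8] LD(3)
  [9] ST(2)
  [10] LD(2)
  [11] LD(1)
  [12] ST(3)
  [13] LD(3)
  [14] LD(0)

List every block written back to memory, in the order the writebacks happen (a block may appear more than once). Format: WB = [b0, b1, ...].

  0 | R B5 → L1 miss [-]
  1 | R B2 → L0 miss [-]
  2 | R B0 → L0 miss [-]
  3 | W B0 → L0 hit [D]
  4 | R B4 → L0 miss wb→B0 [-]
  5 | W B0 → L0 miss [D]
  6 | W B2 → L0 miss wb→B0 [D]
  7 | R B3 → L1 miss [-]
  8 | R B3 → L1 hit [-]
  9 | W B2 → L0 hit [D]
  10 | R B2 → L0 hit [D]
  11 | R B1 → L1 miss [-]
  12 | W B3 → L1 miss [D]
  13 | R B3 → L1 hit [D]
  14 | R B0 → L0 miss wb→B2 [-]

WB = [0, 0, 2]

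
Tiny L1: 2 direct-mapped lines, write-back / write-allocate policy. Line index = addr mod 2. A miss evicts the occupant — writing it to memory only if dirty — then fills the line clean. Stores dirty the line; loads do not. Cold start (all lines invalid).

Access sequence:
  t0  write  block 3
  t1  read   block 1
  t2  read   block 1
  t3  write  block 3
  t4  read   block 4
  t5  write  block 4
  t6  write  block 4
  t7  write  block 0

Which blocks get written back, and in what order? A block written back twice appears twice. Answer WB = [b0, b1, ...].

WB = [3, 4]

0: W B3 → L1 miss [D]
1: R B1 → L1 miss wb→B3 [-]
2: R B1 → L1 hit [-]
3: W B3 → L1 miss [D]
4: R B4 → L0 miss [-]
5: W B4 → L0 hit [D]
6: W B4 → L0 hit [D]
7: W B0 → L0 miss wb→B4 [D]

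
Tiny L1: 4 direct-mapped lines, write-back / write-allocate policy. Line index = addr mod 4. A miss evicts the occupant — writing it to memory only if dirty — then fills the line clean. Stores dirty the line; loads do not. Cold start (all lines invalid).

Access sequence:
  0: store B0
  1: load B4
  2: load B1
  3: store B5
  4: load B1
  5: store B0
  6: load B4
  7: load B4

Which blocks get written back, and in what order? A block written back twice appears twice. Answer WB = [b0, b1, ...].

WB = [0, 5, 0]

0: W B0 → L0 miss [D]
1: R B4 → L0 miss wb→B0 [-]
2: R B1 → L1 miss [-]
3: W B5 → L1 miss [D]
4: R B1 → L1 miss wb→B5 [-]
5: W B0 → L0 miss [D]
6: R B4 → L0 miss wb→B0 [-]
7: R B4 → L0 hit [-]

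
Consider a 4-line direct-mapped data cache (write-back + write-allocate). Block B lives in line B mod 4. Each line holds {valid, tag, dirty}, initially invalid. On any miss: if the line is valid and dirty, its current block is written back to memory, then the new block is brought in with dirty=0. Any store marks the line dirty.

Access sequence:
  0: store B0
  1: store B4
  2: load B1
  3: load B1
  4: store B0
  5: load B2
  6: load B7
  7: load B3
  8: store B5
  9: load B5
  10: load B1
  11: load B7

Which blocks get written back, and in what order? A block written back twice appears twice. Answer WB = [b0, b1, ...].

WB = [0, 4, 5]

  0 | W B0 → L0 miss [D]
  1 | W B4 → L0 miss wb→B0 [D]
  2 | R B1 → L1 miss [-]
  3 | R B1 → L1 hit [-]
  4 | W B0 → L0 miss wb→B4 [D]
  5 | R B2 → L2 miss [-]
  6 | R B7 → L3 miss [-]
  7 | R B3 → L3 miss [-]
  8 | W B5 → L1 miss [D]
  9 | R B5 → L1 hit [D]
  10 | R B1 → L1 miss wb→B5 [-]
  11 | R B7 → L3 miss [-]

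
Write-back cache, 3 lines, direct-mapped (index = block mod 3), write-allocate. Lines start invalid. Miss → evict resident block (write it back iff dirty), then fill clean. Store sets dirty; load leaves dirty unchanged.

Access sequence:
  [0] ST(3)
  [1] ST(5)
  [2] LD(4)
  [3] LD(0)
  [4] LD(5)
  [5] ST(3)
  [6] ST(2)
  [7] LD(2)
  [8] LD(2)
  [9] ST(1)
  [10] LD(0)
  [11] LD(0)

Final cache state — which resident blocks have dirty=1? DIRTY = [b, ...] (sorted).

  0 | W B3 → L0 miss [D]
  1 | W B5 → L2 miss [D]
  2 | R B4 → L1 miss [-]
  3 | R B0 → L0 miss wb→B3 [-]
  4 | R B5 → L2 hit [D]
  5 | W B3 → L0 miss [D]
  6 | W B2 → L2 miss wb→B5 [D]
  7 | R B2 → L2 hit [D]
  8 | R B2 → L2 hit [D]
  9 | W B1 → L1 miss [D]
  10 | R B0 → L0 miss wb→B3 [-]
  11 | R B0 → L0 hit [-]

DIRTY = [1, 2]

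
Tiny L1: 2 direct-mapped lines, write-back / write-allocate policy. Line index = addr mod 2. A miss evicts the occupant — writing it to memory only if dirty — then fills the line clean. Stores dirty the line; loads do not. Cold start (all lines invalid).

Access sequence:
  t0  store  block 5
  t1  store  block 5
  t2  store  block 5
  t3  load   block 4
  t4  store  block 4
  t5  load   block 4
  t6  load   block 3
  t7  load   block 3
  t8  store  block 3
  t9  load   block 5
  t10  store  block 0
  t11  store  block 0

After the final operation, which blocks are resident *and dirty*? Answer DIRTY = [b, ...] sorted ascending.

DIRTY = [0]

  0 | W B5 → L1 miss [D]
  1 | W B5 → L1 hit [D]
  2 | W B5 → L1 hit [D]
  3 | R B4 → L0 miss [-]
  4 | W B4 → L0 hit [D]
  5 | R B4 → L0 hit [D]
  6 | R B3 → L1 miss wb→B5 [-]
  7 | R B3 → L1 hit [-]
  8 | W B3 → L1 hit [D]
  9 | R B5 → L1 miss wb→B3 [-]
  10 | W B0 → L0 miss wb→B4 [D]
  11 | W B0 → L0 hit [D]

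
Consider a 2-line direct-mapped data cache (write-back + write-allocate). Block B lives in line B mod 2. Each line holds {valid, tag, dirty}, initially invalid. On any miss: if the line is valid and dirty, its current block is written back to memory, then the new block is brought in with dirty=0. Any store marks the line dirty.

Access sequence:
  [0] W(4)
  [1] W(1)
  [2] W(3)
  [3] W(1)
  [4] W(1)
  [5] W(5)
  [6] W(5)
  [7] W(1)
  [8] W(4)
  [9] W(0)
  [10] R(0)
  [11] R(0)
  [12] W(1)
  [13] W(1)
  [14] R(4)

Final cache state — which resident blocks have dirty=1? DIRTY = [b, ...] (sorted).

DIRTY = [1]

0: W B4 → L0 miss [D]
1: W B1 → L1 miss [D]
2: W B3 → L1 miss wb→B1 [D]
3: W B1 → L1 miss wb→B3 [D]
4: W B1 → L1 hit [D]
5: W B5 → L1 miss wb→B1 [D]
6: W B5 → L1 hit [D]
7: W B1 → L1 miss wb→B5 [D]
8: W B4 → L0 hit [D]
9: W B0 → L0 miss wb→B4 [D]
10: R B0 → L0 hit [D]
11: R B0 → L0 hit [D]
12: W B1 → L1 hit [D]
13: W B1 → L1 hit [D]
14: R B4 → L0 miss wb→B0 [-]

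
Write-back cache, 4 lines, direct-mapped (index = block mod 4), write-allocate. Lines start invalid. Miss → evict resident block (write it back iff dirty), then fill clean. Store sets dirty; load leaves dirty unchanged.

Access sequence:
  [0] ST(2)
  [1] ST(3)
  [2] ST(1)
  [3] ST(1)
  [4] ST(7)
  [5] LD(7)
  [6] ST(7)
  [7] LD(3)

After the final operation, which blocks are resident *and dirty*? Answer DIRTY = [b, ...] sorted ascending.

DIRTY = [1, 2]

0: W B2 → L2 miss [D]
1: W B3 → L3 miss [D]
2: W B1 → L1 miss [D]
3: W B1 → L1 hit [D]
4: W B7 → L3 miss wb→B3 [D]
5: R B7 → L3 hit [D]
6: W B7 → L3 hit [D]
7: R B3 → L3 miss wb→B7 [-]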